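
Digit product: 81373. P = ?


8 × 1 × 3 × 7 × 3 = 504


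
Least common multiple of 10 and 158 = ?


GCD(10, 158) = 2
LCM = 10*158/2 = 1580/2 = 790

LCM = 790


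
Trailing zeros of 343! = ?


floor(343/5) = 68
floor(343/25) = 13
floor(343/125) = 2
Total = 83

83 trailing zeros


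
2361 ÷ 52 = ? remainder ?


2361 = 52 * 45 + 21
Check: 2340 + 21 = 2361

q = 45, r = 21


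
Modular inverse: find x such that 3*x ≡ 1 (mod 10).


Use the extended Euclidean algorithm on (10, 3); each row r = 10*s + 3*t:
r=10, s=1, t=0
r=3, s=0, t=1
q=3: r=1, s=1, t=-3   [10*(1) + 3*(-3) = 1]
q=3: r=0, s=-3, t=10   [10*(-3) + 3*(10) = 0]
GCD = 1 with t = -3, so 3*(-3) ≡ 1 (mod 10)
Inverse = -3 mod 10 = 7
Check: 3 * 7 = 21 ≡ 1 (mod 10)

3^(-1) ≡ 7 (mod 10)


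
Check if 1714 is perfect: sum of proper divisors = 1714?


Proper divisors of 1714: 1, 2, 857
Sum = 1 + 2 + 857 = 860

No, 1714 is not perfect (860 ≠ 1714)


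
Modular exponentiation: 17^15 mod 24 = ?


17^1 mod 24 = 17
17^2 mod 24 = 1
17^3 mod 24 = 17
17^4 mod 24 = 1
17^5 mod 24 = 17
17^6 mod 24 = 1
17^7 mod 24 = 17
17^8 mod 24 = 1
17^9 mod 24 = 17
17^10 mod 24 = 1
17^11 mod 24 = 17
17^12 mod 24 = 1
17^13 mod 24 = 17
17^14 mod 24 = 1
17^15 mod 24 = 17


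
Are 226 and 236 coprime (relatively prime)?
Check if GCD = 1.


Euclidean algorithm:
236 = 1 * 226 + 10
226 = 22 * 10 + 6
10 = 1 * 6 + 4
6 = 1 * 4 + 2
4 = 2 * 2 + 0
GCD(226, 236) = 2

No, not coprime (GCD = 2)


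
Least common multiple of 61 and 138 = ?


GCD(61, 138) = 1
LCM = 61*138/1 = 8418/1 = 8418

LCM = 8418


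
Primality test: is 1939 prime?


1939 / 7 = 277 (exact division)
1939 is NOT prime.

No, 1939 is not prime


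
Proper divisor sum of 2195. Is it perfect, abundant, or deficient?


Proper divisors: 1, 5, 439
Sum = 1 + 5 + 439 = 445
445 < 2195 → deficient

s(2195) = 445 (deficient)


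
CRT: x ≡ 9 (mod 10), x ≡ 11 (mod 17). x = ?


M = 10*17 = 170
M1 = M/10 = 17, M2 = M/17 = 10
M1^(-1) mod 10 = 3, M2^(-1) mod 17 = 12
x = 9*17*3 + 11*10*12 = 1779
1779 mod 170 = 79
Check: 79 mod 10 = 9 ✓, 79 mod 17 = 11 ✓

x ≡ 79 (mod 170)


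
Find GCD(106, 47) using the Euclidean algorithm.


106 = 2 * 47 + 12
47 = 3 * 12 + 11
12 = 1 * 11 + 1
11 = 11 * 1 + 0
GCD = 1


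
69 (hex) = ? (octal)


69 (base 16) = 105 (decimal)
105 (decimal) = 151 (base 8)


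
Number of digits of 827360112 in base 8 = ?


827360112 in base 8 = 6124101560
Number of digits = 10

10 digits (base 8)


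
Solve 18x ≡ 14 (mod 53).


GCD(18, 53) = 1, unique solution
a^(-1) mod 53 = 3
x = 3 * 14 mod 53 = 42

x ≡ 42 (mod 53)


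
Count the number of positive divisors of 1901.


1901 = 1901^1
d(1901) = (1+1) = 2

2 divisors


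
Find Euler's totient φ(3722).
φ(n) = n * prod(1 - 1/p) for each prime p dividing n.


3722 = 2 × 1861
Prime factors: 2, 1861
φ(3722) = 3722 × (1-1/2) × (1-1/1861)
= 3722 × 1/2 × 1860/1861 = 1860

φ(3722) = 1860


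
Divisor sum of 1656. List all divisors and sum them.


Divisors of 1656: 1, 2, 3, 4, 6, 8, 9, 12, 18, 23, 24, 36, 46, 69, 72, 92, 138, 184, 207, 276, 414, 552, 828, 1656
Sum = 1 + 2 + 3 + 4 + 6 + 8 + 9 + 12 + 18 + 23 + 24 + 36 + 46 + 69 + 72 + 92 + 138 + 184 + 207 + 276 + 414 + 552 + 828 + 1656 = 4680

σ(1656) = 4680


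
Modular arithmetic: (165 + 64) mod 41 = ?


165 + 64 = 229
229 mod 41 = 24


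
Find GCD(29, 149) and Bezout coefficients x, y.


Tabular extended Euclidean (each row: r = 29*s + 149*t):
r=29, s=1, t=0
r=149, s=0, t=1
q=0: r=29, s=1, t=0   [29*(1) + 149*(0) = 29]
q=5: r=4, s=-5, t=1   [29*(-5) + 149*(1) = 4]
q=7: r=1, s=36, t=-7   [29*(36) + 149*(-7) = 1]
q=4: r=0, s=-149, t=29   [29*(-149) + 149*(29) = 0]
GCD = 1; from the row with r=1: x=36, y=-7
Check: 29*(36) + 149*(-7) = 1044 - 1043 = 1

GCD = 1, x = 36, y = -7


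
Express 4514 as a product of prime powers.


4514 / 2 = 2257
2257 / 37 = 61
61 / 61 = 1
4514 = 2 × 37 × 61


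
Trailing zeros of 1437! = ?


floor(1437/5) = 287
floor(1437/25) = 57
floor(1437/125) = 11
floor(1437/625) = 2
Total = 357

357 trailing zeros


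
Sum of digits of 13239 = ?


1 + 3 + 2 + 3 + 9 = 18


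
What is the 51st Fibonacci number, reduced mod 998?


F(k) mod 998 for k=1..51:
1, 1, 2, 3, 5, 8, 13, 21, 34, 55, 89, 144, 233, 377, 610, 987, 599, 588, 189, 777, 966, 745, 713, 460, 175, 635, 810, 447, 259, 706, 965, 673, 640, 315, 955, 272, 229, 501, 730, 233, 963, 198, 163, 361, 524, 885, 411, 298, 709, 9, 718
F(51) mod 998 = 718


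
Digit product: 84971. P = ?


8 × 4 × 9 × 7 × 1 = 2016


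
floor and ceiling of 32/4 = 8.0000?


32/4 = 8.0000
floor = 8
ceil = 8

floor = 8, ceil = 8


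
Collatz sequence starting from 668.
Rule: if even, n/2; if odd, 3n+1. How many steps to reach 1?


668 → 334 → 167 → 502 → 251 → 754 → 377 → 1132 → 566 → 283 → 850 → 425 → 1276 → 638 → 319 → 958 → 479 → 1438 → 719 → 2158 → 1079 → 3238 → 1619 → 4858 → 2429 → 7288 → 3644 → 1822 → 911 → 2734 → 1367 → 4102 → 2051 → 6154 → 3077 → 9232 → 4616 → 2308 → 1154 → 577 → 1732 → 866 → 433 → 1300 → 650 → 325 → 976 → 488 → 244 → 122 → 61 → 184 → 92 → 46 → 23 → 70 → 35 → 106 → 53 → 160 → 80 → 40 → 20 → 10 → 5 → 16 → 8 → 4 → 2 → 1
Total steps = 69

69 steps


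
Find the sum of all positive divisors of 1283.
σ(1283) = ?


Divisors of 1283: 1, 1283
Sum = 1 + 1283 = 1284

σ(1283) = 1284


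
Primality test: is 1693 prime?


Check divisors up to sqrt(1693) = 41.1461
No divisors found.
1693 is prime.

Yes, 1693 is prime


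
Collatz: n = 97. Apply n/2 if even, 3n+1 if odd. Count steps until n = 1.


97 → 292 → 146 → 73 → 220 → 110 → 55 → 166 → 83 → 250 → 125 → 376 → 188 → 94 → 47 → 142 → 71 → 214 → 107 → 322 → 161 → 484 → 242 → 121 → 364 → 182 → 91 → 274 → 137 → 412 → 206 → 103 → 310 → 155 → 466 → 233 → 700 → 350 → 175 → 526 → 263 → 790 → 395 → 1186 → 593 → 1780 → 890 → 445 → 1336 → 668 → 334 → 167 → 502 → 251 → 754 → 377 → 1132 → 566 → 283 → 850 → 425 → 1276 → 638 → 319 → 958 → 479 → 1438 → 719 → 2158 → 1079 → 3238 → 1619 → 4858 → 2429 → 7288 → 3644 → 1822 → 911 → 2734 → 1367 → 4102 → 2051 → 6154 → 3077 → 9232 → 4616 → 2308 → 1154 → 577 → 1732 → 866 → 433 → 1300 → 650 → 325 → 976 → 488 → 244 → 122 → 61 → 184 → 92 → 46 → 23 → 70 → 35 → 106 → 53 → 160 → 80 → 40 → 20 → 10 → 5 → 16 → 8 → 4 → 2 → 1
Total steps = 118

118 steps


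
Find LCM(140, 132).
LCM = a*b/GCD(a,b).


GCD(140, 132) = 4
LCM = 140*132/4 = 18480/4 = 4620

LCM = 4620


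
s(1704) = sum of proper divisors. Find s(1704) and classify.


Proper divisors: 1, 2, 3, 4, 6, 8, 12, 24, 71, 142, 213, 284, 426, 568, 852
Sum = 1 + 2 + 3 + 4 + 6 + 8 + 12 + 24 + 71 + 142 + 213 + 284 + 426 + 568 + 852 = 2616
2616 > 1704 → abundant

s(1704) = 2616 (abundant)


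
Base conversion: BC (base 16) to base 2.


BC (base 16) = 188 (decimal)
188 (decimal) = 10111100 (base 2)


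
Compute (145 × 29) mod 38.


145 × 29 = 4205
4205 mod 38 = 25


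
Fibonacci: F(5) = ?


Sequence: 1, 1, 2, 3, 5
F(5) = 5


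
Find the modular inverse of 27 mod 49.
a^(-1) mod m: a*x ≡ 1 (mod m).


Use the extended Euclidean algorithm on (49, 27); each row r = 49*s + 27*t:
r=49, s=1, t=0
r=27, s=0, t=1
q=1: r=22, s=1, t=-1   [49*(1) + 27*(-1) = 22]
q=1: r=5, s=-1, t=2   [49*(-1) + 27*(2) = 5]
q=4: r=2, s=5, t=-9   [49*(5) + 27*(-9) = 2]
q=2: r=1, s=-11, t=20   [49*(-11) + 27*(20) = 1]
q=2: r=0, s=27, t=-49   [49*(27) + 27*(-49) = 0]
GCD = 1 with t = 20, so 27*(20) ≡ 1 (mod 49)
Inverse = 20 mod 49 = 20
Check: 27 * 20 = 540 ≡ 1 (mod 49)

27^(-1) ≡ 20 (mod 49)


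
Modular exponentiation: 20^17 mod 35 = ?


20^1 mod 35 = 20
20^2 mod 35 = 15
20^3 mod 35 = 20
20^4 mod 35 = 15
20^5 mod 35 = 20
20^6 mod 35 = 15
20^7 mod 35 = 20
20^8 mod 35 = 15
20^9 mod 35 = 20
20^10 mod 35 = 15
20^11 mod 35 = 20
20^12 mod 35 = 15
20^13 mod 35 = 20
20^14 mod 35 = 15
20^15 mod 35 = 20
20^16 mod 35 = 15
20^17 mod 35 = 20


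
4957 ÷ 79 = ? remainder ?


4957 = 79 * 62 + 59
Check: 4898 + 59 = 4957

q = 62, r = 59


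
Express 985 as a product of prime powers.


985 / 5 = 197
197 / 197 = 1
985 = 5 × 197


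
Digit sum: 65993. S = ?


6 + 5 + 9 + 9 + 3 = 32


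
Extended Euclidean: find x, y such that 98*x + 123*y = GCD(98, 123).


Tabular extended Euclidean (each row: r = 98*s + 123*t):
r=98, s=1, t=0
r=123, s=0, t=1
q=0: r=98, s=1, t=0   [98*(1) + 123*(0) = 98]
q=1: r=25, s=-1, t=1   [98*(-1) + 123*(1) = 25]
q=3: r=23, s=4, t=-3   [98*(4) + 123*(-3) = 23]
q=1: r=2, s=-5, t=4   [98*(-5) + 123*(4) = 2]
q=11: r=1, s=59, t=-47   [98*(59) + 123*(-47) = 1]
q=2: r=0, s=-123, t=98   [98*(-123) + 123*(98) = 0]
GCD = 1; from the row with r=1: x=59, y=-47
Check: 98*(59) + 123*(-47) = 5782 - 5781 = 1

GCD = 1, x = 59, y = -47


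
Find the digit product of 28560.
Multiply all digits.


2 × 8 × 5 × 6 × 0 = 0


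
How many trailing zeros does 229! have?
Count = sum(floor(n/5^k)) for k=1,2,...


floor(229/5) = 45
floor(229/25) = 9
floor(229/125) = 1
Total = 55

55 trailing zeros


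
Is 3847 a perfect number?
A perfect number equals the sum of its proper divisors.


Proper divisors of 3847: 1
Sum = 1 = 1

No, 3847 is not perfect (1 ≠ 3847)


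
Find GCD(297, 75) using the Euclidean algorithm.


297 = 3 * 75 + 72
75 = 1 * 72 + 3
72 = 24 * 3 + 0
GCD = 3


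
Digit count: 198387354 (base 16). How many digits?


198387354 in base 16 = BD3269A
Number of digits = 7

7 digits (base 16)


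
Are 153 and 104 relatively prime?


Euclidean algorithm:
153 = 1 * 104 + 49
104 = 2 * 49 + 6
49 = 8 * 6 + 1
6 = 6 * 1 + 0
GCD(153, 104) = 1

Yes, coprime (GCD = 1)


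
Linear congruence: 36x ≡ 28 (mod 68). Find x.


GCD(36, 68) = 4 divides 28
Divide: 9x ≡ 7 (mod 17)
x ≡ 14 (mod 17)


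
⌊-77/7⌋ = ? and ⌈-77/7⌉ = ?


-77/7 = -11.0000
floor = -11
ceil = -11

floor = -11, ceil = -11


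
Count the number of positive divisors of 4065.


4065 = 3^1 × 5^1 × 271^1
d(4065) = (1+1) × (1+1) × (1+1) = 8

8 divisors


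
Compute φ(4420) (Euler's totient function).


4420 = 2^2 × 5 × 13 × 17
Prime factors: 2, 5, 13, 17
φ(4420) = 4420 × (1-1/2) × (1-1/5) × (1-1/13) × (1-1/17)
= 4420 × 1/2 × 4/5 × 12/13 × 16/17 = 1536

φ(4420) = 1536


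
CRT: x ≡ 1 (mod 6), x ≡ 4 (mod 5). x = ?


M = 6*5 = 30
M1 = M/6 = 5, M2 = M/5 = 6
M1^(-1) mod 6 = 5, M2^(-1) mod 5 = 1
x = 1*5*5 + 4*6*1 = 49
49 mod 30 = 19
Check: 19 mod 6 = 1 ✓, 19 mod 5 = 4 ✓

x ≡ 19 (mod 30)


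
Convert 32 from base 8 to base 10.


32 (base 8) = 26 (decimal)
26 (decimal) = 26 (base 10)


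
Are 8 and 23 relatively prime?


Euclidean algorithm:
23 = 2 * 8 + 7
8 = 1 * 7 + 1
7 = 7 * 1 + 0
GCD(8, 23) = 1

Yes, coprime (GCD = 1)


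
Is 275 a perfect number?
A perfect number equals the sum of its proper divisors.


Proper divisors of 275: 1, 5, 11, 25, 55
Sum = 1 + 5 + 11 + 25 + 55 = 97

No, 275 is not perfect (97 ≠ 275)


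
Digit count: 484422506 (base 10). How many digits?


484422506 has 9 digits in base 10
floor(log10(484422506)) + 1 = floor(8.6852) + 1 = 9

9 digits (base 10)


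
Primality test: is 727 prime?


Check divisors up to sqrt(727) = 26.9629
No divisors found.
727 is prime.

Yes, 727 is prime


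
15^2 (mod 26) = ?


15^1 mod 26 = 15
15^2 mod 26 = 17


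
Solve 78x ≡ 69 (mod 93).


GCD(78, 93) = 3 divides 69
Divide: 26x ≡ 23 (mod 31)
x ≡ 14 (mod 31)


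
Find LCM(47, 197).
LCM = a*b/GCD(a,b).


GCD(47, 197) = 1
LCM = 47*197/1 = 9259/1 = 9259

LCM = 9259


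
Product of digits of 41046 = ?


4 × 1 × 0 × 4 × 6 = 0


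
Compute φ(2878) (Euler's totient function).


2878 = 2 × 1439
Prime factors: 2, 1439
φ(2878) = 2878 × (1-1/2) × (1-1/1439)
= 2878 × 1/2 × 1438/1439 = 1438

φ(2878) = 1438


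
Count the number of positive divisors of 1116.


1116 = 2^2 × 3^2 × 31^1
d(1116) = (2+1) × (2+1) × (1+1) = 18

18 divisors


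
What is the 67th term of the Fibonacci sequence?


Sequence: 1, 1, 2, 3, 5, 8, 13, 21, 34, 55, 89, 144, 233, 377, 610, 987, 1597, 2584, 4181, 6765, 10946, 17711, 28657, 46368, 75025, 121393, 196418, 317811, 514229, 832040, 1346269, 2178309, 3524578, 5702887, 9227465, 14930352, 24157817, 39088169, 63245986, 102334155, 165580141, 267914296, 433494437, 701408733, 1134903170, 1836311903, 2971215073, 4807526976, 7778742049, 12586269025, 20365011074, 32951280099, 53316291173, 86267571272, 139583862445, 225851433717, 365435296162, 591286729879, 956722026041, 1548008755920, 2504730781961, 4052739537881, 6557470319842, 10610209857723, 17167680177565, 27777890035288, 44945570212853
F(67) = 44945570212853


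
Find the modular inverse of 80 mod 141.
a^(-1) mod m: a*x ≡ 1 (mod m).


Use the extended Euclidean algorithm on (141, 80); each row r = 141*s + 80*t:
r=141, s=1, t=0
r=80, s=0, t=1
q=1: r=61, s=1, t=-1   [141*(1) + 80*(-1) = 61]
q=1: r=19, s=-1, t=2   [141*(-1) + 80*(2) = 19]
q=3: r=4, s=4, t=-7   [141*(4) + 80*(-7) = 4]
q=4: r=3, s=-17, t=30   [141*(-17) + 80*(30) = 3]
q=1: r=1, s=21, t=-37   [141*(21) + 80*(-37) = 1]
q=3: r=0, s=-80, t=141   [141*(-80) + 80*(141) = 0]
GCD = 1 with t = -37, so 80*(-37) ≡ 1 (mod 141)
Inverse = -37 mod 141 = 104
Check: 80 * 104 = 8320 ≡ 1 (mod 141)

80^(-1) ≡ 104 (mod 141)


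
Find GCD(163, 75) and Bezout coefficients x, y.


Tabular extended Euclidean (each row: r = 163*s + 75*t):
r=163, s=1, t=0
r=75, s=0, t=1
q=2: r=13, s=1, t=-2   [163*(1) + 75*(-2) = 13]
q=5: r=10, s=-5, t=11   [163*(-5) + 75*(11) = 10]
q=1: r=3, s=6, t=-13   [163*(6) + 75*(-13) = 3]
q=3: r=1, s=-23, t=50   [163*(-23) + 75*(50) = 1]
q=3: r=0, s=75, t=-163   [163*(75) + 75*(-163) = 0]
GCD = 1; from the row with r=1: x=-23, y=50
Check: 163*(-23) + 75*(50) = -3749 + 3750 = 1

GCD = 1, x = -23, y = 50


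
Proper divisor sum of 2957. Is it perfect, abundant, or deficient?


Proper divisors: 1
Sum = 1 = 1
1 < 2957 → deficient

s(2957) = 1 (deficient)


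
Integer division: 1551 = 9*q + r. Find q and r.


1551 = 9 * 172 + 3
Check: 1548 + 3 = 1551

q = 172, r = 3


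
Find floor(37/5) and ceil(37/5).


37/5 = 7.4000
floor = 7
ceil = 8

floor = 7, ceil = 8


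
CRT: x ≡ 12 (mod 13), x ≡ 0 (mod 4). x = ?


M = 13*4 = 52
M1 = M/13 = 4, M2 = M/4 = 13
M1^(-1) mod 13 = 10, M2^(-1) mod 4 = 1
x = 12*4*10 + 0*13*1 = 480
480 mod 52 = 12
Check: 12 mod 13 = 12 ✓, 12 mod 4 = 0 ✓

x ≡ 12 (mod 52)


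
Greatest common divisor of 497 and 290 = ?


497 = 1 * 290 + 207
290 = 1 * 207 + 83
207 = 2 * 83 + 41
83 = 2 * 41 + 1
41 = 41 * 1 + 0
GCD = 1


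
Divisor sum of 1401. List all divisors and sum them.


Divisors of 1401: 1, 3, 467, 1401
Sum = 1 + 3 + 467 + 1401 = 1872

σ(1401) = 1872


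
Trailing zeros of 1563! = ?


floor(1563/5) = 312
floor(1563/25) = 62
floor(1563/125) = 12
floor(1563/625) = 2
Total = 388

388 trailing zeros


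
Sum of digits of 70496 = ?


7 + 0 + 4 + 9 + 6 = 26


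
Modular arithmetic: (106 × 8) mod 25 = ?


106 × 8 = 848
848 mod 25 = 23


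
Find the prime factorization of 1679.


1679 / 23 = 73
73 / 73 = 1
1679 = 23 × 73


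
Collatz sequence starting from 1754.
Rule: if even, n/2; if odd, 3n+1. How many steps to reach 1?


1754 → 877 → 2632 → 1316 → 658 → 329 → 988 → 494 → 247 → 742 → 371 → 1114 → 557 → 1672 → 836 → 418 → 209 → 628 → 314 → 157 → 472 → 236 → 118 → 59 → 178 → 89 → 268 → 134 → 67 → 202 → 101 → 304 → 152 → 76 → 38 → 19 → 58 → 29 → 88 → 44 → 22 → 11 → 34 → 17 → 52 → 26 → 13 → 40 → 20 → 10 → 5 → 16 → 8 → 4 → 2 → 1
Total steps = 55

55 steps


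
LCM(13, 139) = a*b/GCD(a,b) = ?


GCD(13, 139) = 1
LCM = 13*139/1 = 1807/1 = 1807

LCM = 1807


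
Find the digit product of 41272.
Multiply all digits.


4 × 1 × 2 × 7 × 2 = 112


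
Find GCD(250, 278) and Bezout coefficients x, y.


Tabular extended Euclidean (each row: r = 250*s + 278*t):
r=250, s=1, t=0
r=278, s=0, t=1
q=0: r=250, s=1, t=0   [250*(1) + 278*(0) = 250]
q=1: r=28, s=-1, t=1   [250*(-1) + 278*(1) = 28]
q=8: r=26, s=9, t=-8   [250*(9) + 278*(-8) = 26]
q=1: r=2, s=-10, t=9   [250*(-10) + 278*(9) = 2]
q=13: r=0, s=139, t=-125   [250*(139) + 278*(-125) = 0]
GCD = 2; from the row with r=2: x=-10, y=9
Check: 250*(-10) + 278*(9) = -2500 + 2502 = 2

GCD = 2, x = -10, y = 9


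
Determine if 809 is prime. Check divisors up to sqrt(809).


Check divisors up to sqrt(809) = 28.4429
No divisors found.
809 is prime.

Yes, 809 is prime


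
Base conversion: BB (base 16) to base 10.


BB (base 16) = 187 (decimal)
187 (decimal) = 187 (base 10)


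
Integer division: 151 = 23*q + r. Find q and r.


151 = 23 * 6 + 13
Check: 138 + 13 = 151

q = 6, r = 13


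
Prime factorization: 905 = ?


905 / 5 = 181
181 / 181 = 1
905 = 5 × 181


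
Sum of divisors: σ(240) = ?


Divisors of 240: 1, 2, 3, 4, 5, 6, 8, 10, 12, 15, 16, 20, 24, 30, 40, 48, 60, 80, 120, 240
Sum = 1 + 2 + 3 + 4 + 5 + 6 + 8 + 10 + 12 + 15 + 16 + 20 + 24 + 30 + 40 + 48 + 60 + 80 + 120 + 240 = 744

σ(240) = 744


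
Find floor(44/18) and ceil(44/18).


44/18 = 2.4444
floor = 2
ceil = 3

floor = 2, ceil = 3


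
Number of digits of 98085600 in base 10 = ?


98085600 has 8 digits in base 10
floor(log10(98085600)) + 1 = floor(7.9916) + 1 = 8

8 digits (base 10)


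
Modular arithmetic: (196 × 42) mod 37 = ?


196 × 42 = 8232
8232 mod 37 = 18


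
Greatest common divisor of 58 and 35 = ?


58 = 1 * 35 + 23
35 = 1 * 23 + 12
23 = 1 * 12 + 11
12 = 1 * 11 + 1
11 = 11 * 1 + 0
GCD = 1


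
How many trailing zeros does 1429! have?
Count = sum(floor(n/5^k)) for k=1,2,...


floor(1429/5) = 285
floor(1429/25) = 57
floor(1429/125) = 11
floor(1429/625) = 2
Total = 355

355 trailing zeros


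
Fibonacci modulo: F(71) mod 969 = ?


F(k) mod 969 for k=1..71:
1, 1, 2, 3, 5, 8, 13, 21, 34, 55, 89, 144, 233, 377, 610, 18, 628, 646, 305, 951, 287, 269, 556, 825, 412, 268, 680, 948, 659, 638, 328, 966, 325, 322, 647, 0, 647, 647, 325, 3, 328, 331, 659, 21, 680, 701, 412, 144, 556, 700, 287, 18, 305, 323, 628, 951, 610, 592, 233, 825, 89, 914, 34, 948, 13, 961, 5, 966, 2, 968, 1
F(71) mod 969 = 1


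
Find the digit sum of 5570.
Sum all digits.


5 + 5 + 7 + 0 = 17


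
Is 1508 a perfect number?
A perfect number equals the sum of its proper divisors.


Proper divisors of 1508: 1, 2, 4, 13, 26, 29, 52, 58, 116, 377, 754
Sum = 1 + 2 + 4 + 13 + 26 + 29 + 52 + 58 + 116 + 377 + 754 = 1432

No, 1508 is not perfect (1432 ≠ 1508)


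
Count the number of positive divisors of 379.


379 = 379^1
d(379) = (1+1) = 2

2 divisors


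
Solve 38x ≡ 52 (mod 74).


GCD(38, 74) = 2 divides 52
Divide: 19x ≡ 26 (mod 37)
x ≡ 15 (mod 37)


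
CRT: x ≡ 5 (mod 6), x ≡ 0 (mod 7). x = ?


M = 6*7 = 42
M1 = M/6 = 7, M2 = M/7 = 6
M1^(-1) mod 6 = 1, M2^(-1) mod 7 = 6
x = 5*7*1 + 0*6*6 = 35
35 mod 42 = 35
Check: 35 mod 6 = 5 ✓, 35 mod 7 = 0 ✓

x ≡ 35 (mod 42)


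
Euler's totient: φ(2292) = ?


2292 = 2^2 × 3 × 191
Prime factors: 2, 3, 191
φ(2292) = 2292 × (1-1/2) × (1-1/3) × (1-1/191)
= 2292 × 1/2 × 2/3 × 190/191 = 760

φ(2292) = 760


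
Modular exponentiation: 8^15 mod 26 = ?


8^1 mod 26 = 8
8^2 mod 26 = 12
8^3 mod 26 = 18
8^4 mod 26 = 14
8^5 mod 26 = 8
8^6 mod 26 = 12
8^7 mod 26 = 18
8^8 mod 26 = 14
8^9 mod 26 = 8
8^10 mod 26 = 12
8^11 mod 26 = 18
8^12 mod 26 = 14
8^13 mod 26 = 8
8^14 mod 26 = 12
8^15 mod 26 = 18


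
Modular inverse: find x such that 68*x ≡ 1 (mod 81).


Use the extended Euclidean algorithm on (81, 68); each row r = 81*s + 68*t:
r=81, s=1, t=0
r=68, s=0, t=1
q=1: r=13, s=1, t=-1   [81*(1) + 68*(-1) = 13]
q=5: r=3, s=-5, t=6   [81*(-5) + 68*(6) = 3]
q=4: r=1, s=21, t=-25   [81*(21) + 68*(-25) = 1]
q=3: r=0, s=-68, t=81   [81*(-68) + 68*(81) = 0]
GCD = 1 with t = -25, so 68*(-25) ≡ 1 (mod 81)
Inverse = -25 mod 81 = 56
Check: 68 * 56 = 3808 ≡ 1 (mod 81)

68^(-1) ≡ 56 (mod 81)


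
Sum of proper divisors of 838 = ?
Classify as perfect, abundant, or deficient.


Proper divisors: 1, 2, 419
Sum = 1 + 2 + 419 = 422
422 < 838 → deficient

s(838) = 422 (deficient)


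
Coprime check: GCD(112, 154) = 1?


Euclidean algorithm:
154 = 1 * 112 + 42
112 = 2 * 42 + 28
42 = 1 * 28 + 14
28 = 2 * 14 + 0
GCD(112, 154) = 14

No, not coprime (GCD = 14)


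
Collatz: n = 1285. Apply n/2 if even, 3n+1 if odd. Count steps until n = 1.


1285 → 3856 → 1928 → 964 → 482 → 241 → 724 → 362 → 181 → 544 → 272 → 136 → 68 → 34 → 17 → 52 → 26 → 13 → 40 → 20 → 10 → 5 → 16 → 8 → 4 → 2 → 1
Total steps = 26

26 steps


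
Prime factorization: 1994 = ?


1994 / 2 = 997
997 / 997 = 1
1994 = 2 × 997


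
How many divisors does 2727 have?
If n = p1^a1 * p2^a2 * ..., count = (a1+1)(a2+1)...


2727 = 3^3 × 101^1
d(2727) = (3+1) × (1+1) = 8

8 divisors


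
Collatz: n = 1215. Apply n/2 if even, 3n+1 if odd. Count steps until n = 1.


1215 → 3646 → 1823 → 5470 → 2735 → 8206 → 4103 → 12310 → 6155 → 18466 → 9233 → 27700 → 13850 → 6925 → 20776 → 10388 → 5194 → 2597 → 7792 → 3896 → 1948 → 974 → 487 → 1462 → 731 → 2194 → 1097 → 3292 → 1646 → 823 → 2470 → 1235 → 3706 → 1853 → 5560 → 2780 → 1390 → 695 → 2086 → 1043 → 3130 → 1565 → 4696 → 2348 → 1174 → 587 → 1762 → 881 → 2644 → 1322 → 661 → 1984 → 992 → 496 → 248 → 124 → 62 → 31 → 94 → 47 → 142 → 71 → 214 → 107 → 322 → 161 → 484 → 242 → 121 → 364 → 182 → 91 → 274 → 137 → 412 → 206 → 103 → 310 → 155 → 466 → 233 → 700 → 350 → 175 → 526 → 263 → 790 → 395 → 1186 → 593 → 1780 → 890 → 445 → 1336 → 668 → 334 → 167 → 502 → 251 → 754 → 377 → 1132 → 566 → 283 → 850 → 425 → 1276 → 638 → 319 → 958 → 479 → 1438 → 719 → 2158 → 1079 → 3238 → 1619 → 4858 → 2429 → 7288 → 3644 → 1822 → 911 → 2734 → 1367 → 4102 → 2051 → 6154 → 3077 → 9232 → 4616 → 2308 → 1154 → 577 → 1732 → 866 → 433 → 1300 → 650 → 325 → 976 → 488 → 244 → 122 → 61 → 184 → 92 → 46 → 23 → 70 → 35 → 106 → 53 → 160 → 80 → 40 → 20 → 10 → 5 → 16 → 8 → 4 → 2 → 1
Total steps = 163

163 steps


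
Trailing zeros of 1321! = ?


floor(1321/5) = 264
floor(1321/25) = 52
floor(1321/125) = 10
floor(1321/625) = 2
Total = 328

328 trailing zeros


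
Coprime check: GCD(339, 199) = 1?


Euclidean algorithm:
339 = 1 * 199 + 140
199 = 1 * 140 + 59
140 = 2 * 59 + 22
59 = 2 * 22 + 15
22 = 1 * 15 + 7
15 = 2 * 7 + 1
7 = 7 * 1 + 0
GCD(339, 199) = 1

Yes, coprime (GCD = 1)


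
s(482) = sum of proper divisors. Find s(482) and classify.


Proper divisors: 1, 2, 241
Sum = 1 + 2 + 241 = 244
244 < 482 → deficient

s(482) = 244 (deficient)


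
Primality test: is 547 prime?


Check divisors up to sqrt(547) = 23.3880
No divisors found.
547 is prime.

Yes, 547 is prime


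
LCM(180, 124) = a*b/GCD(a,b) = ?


GCD(180, 124) = 4
LCM = 180*124/4 = 22320/4 = 5580

LCM = 5580


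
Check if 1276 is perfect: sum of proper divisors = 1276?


Proper divisors of 1276: 1, 2, 4, 11, 22, 29, 44, 58, 116, 319, 638
Sum = 1 + 2 + 4 + 11 + 22 + 29 + 44 + 58 + 116 + 319 + 638 = 1244

No, 1276 is not perfect (1244 ≠ 1276)


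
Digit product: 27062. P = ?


2 × 7 × 0 × 6 × 2 = 0


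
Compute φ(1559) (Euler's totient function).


1559 = 1559
Prime factors: 1559
φ(1559) = 1559 × (1-1/1559)
= 1559 × 1558/1559 = 1558

φ(1559) = 1558


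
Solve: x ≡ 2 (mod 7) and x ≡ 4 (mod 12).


M = 7*12 = 84
M1 = M/7 = 12, M2 = M/12 = 7
M1^(-1) mod 7 = 3, M2^(-1) mod 12 = 7
x = 2*12*3 + 4*7*7 = 268
268 mod 84 = 16
Check: 16 mod 7 = 2 ✓, 16 mod 12 = 4 ✓

x ≡ 16 (mod 84)


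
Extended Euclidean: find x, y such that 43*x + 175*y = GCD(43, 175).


Tabular extended Euclidean (each row: r = 43*s + 175*t):
r=43, s=1, t=0
r=175, s=0, t=1
q=0: r=43, s=1, t=0   [43*(1) + 175*(0) = 43]
q=4: r=3, s=-4, t=1   [43*(-4) + 175*(1) = 3]
q=14: r=1, s=57, t=-14   [43*(57) + 175*(-14) = 1]
q=3: r=0, s=-175, t=43   [43*(-175) + 175*(43) = 0]
GCD = 1; from the row with r=1: x=57, y=-14
Check: 43*(57) + 175*(-14) = 2451 - 2450 = 1

GCD = 1, x = 57, y = -14


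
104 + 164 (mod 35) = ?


104 + 164 = 268
268 mod 35 = 23


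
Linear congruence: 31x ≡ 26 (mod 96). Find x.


GCD(31, 96) = 1, unique solution
a^(-1) mod 96 = 31
x = 31 * 26 mod 96 = 38

x ≡ 38 (mod 96)


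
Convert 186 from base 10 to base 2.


186 (base 10) = 186 (decimal)
186 (decimal) = 10111010 (base 2)


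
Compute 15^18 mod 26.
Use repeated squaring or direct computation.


15^1 mod 26 = 15
15^2 mod 26 = 17
15^3 mod 26 = 21
15^4 mod 26 = 3
15^5 mod 26 = 19
15^6 mod 26 = 25
15^7 mod 26 = 11
15^8 mod 26 = 9
15^9 mod 26 = 5
15^10 mod 26 = 23
15^11 mod 26 = 7
15^12 mod 26 = 1
15^13 mod 26 = 15
15^14 mod 26 = 17
15^15 mod 26 = 21
15^16 mod 26 = 3
15^17 mod 26 = 19
15^18 mod 26 = 25


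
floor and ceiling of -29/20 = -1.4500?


-29/20 = -1.4500
floor = -2
ceil = -1

floor = -2, ceil = -1


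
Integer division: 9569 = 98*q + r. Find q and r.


9569 = 98 * 97 + 63
Check: 9506 + 63 = 9569

q = 97, r = 63


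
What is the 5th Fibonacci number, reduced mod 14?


F(k) mod 14 for k=1..5:
1, 1, 2, 3, 5
F(5) mod 14 = 5


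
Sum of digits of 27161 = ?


2 + 7 + 1 + 6 + 1 = 17


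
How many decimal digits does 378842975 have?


378842975 has 9 digits in base 10
floor(log10(378842975)) + 1 = floor(8.5785) + 1 = 9

9 digits (base 10)


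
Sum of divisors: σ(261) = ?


Divisors of 261: 1, 3, 9, 29, 87, 261
Sum = 1 + 3 + 9 + 29 + 87 + 261 = 390

σ(261) = 390


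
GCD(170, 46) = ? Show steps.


170 = 3 * 46 + 32
46 = 1 * 32 + 14
32 = 2 * 14 + 4
14 = 3 * 4 + 2
4 = 2 * 2 + 0
GCD = 2


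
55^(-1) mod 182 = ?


Use the extended Euclidean algorithm on (182, 55); each row r = 182*s + 55*t:
r=182, s=1, t=0
r=55, s=0, t=1
q=3: r=17, s=1, t=-3   [182*(1) + 55*(-3) = 17]
q=3: r=4, s=-3, t=10   [182*(-3) + 55*(10) = 4]
q=4: r=1, s=13, t=-43   [182*(13) + 55*(-43) = 1]
q=4: r=0, s=-55, t=182   [182*(-55) + 55*(182) = 0]
GCD = 1 with t = -43, so 55*(-43) ≡ 1 (mod 182)
Inverse = -43 mod 182 = 139
Check: 55 * 139 = 7645 ≡ 1 (mod 182)

55^(-1) ≡ 139 (mod 182)


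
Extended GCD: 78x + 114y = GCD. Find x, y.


Tabular extended Euclidean (each row: r = 78*s + 114*t):
r=78, s=1, t=0
r=114, s=0, t=1
q=0: r=78, s=1, t=0   [78*(1) + 114*(0) = 78]
q=1: r=36, s=-1, t=1   [78*(-1) + 114*(1) = 36]
q=2: r=6, s=3, t=-2   [78*(3) + 114*(-2) = 6]
q=6: r=0, s=-19, t=13   [78*(-19) + 114*(13) = 0]
GCD = 6; from the row with r=6: x=3, y=-2
Check: 78*(3) + 114*(-2) = 234 - 228 = 6

GCD = 6, x = 3, y = -2


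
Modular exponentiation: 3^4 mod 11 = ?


3^1 mod 11 = 3
3^2 mod 11 = 9
3^3 mod 11 = 5
3^4 mod 11 = 4


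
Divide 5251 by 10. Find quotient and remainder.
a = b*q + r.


5251 = 10 * 525 + 1
Check: 5250 + 1 = 5251

q = 525, r = 1


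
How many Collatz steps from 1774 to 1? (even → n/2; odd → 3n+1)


1774 → 887 → 2662 → 1331 → 3994 → 1997 → 5992 → 2996 → 1498 → 749 → 2248 → 1124 → 562 → 281 → 844 → 422 → 211 → 634 → 317 → 952 → 476 → 238 → 119 → 358 → 179 → 538 → 269 → 808 → 404 → 202 → 101 → 304 → 152 → 76 → 38 → 19 → 58 → 29 → 88 → 44 → 22 → 11 → 34 → 17 → 52 → 26 → 13 → 40 → 20 → 10 → 5 → 16 → 8 → 4 → 2 → 1
Total steps = 55

55 steps


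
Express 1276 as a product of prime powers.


1276 / 2 = 638
638 / 2 = 319
319 / 11 = 29
29 / 29 = 1
1276 = 2^2 × 11 × 29


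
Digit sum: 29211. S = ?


2 + 9 + 2 + 1 + 1 = 15


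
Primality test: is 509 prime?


Check divisors up to sqrt(509) = 22.5610
No divisors found.
509 is prime.

Yes, 509 is prime


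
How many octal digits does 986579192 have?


986579192 in base 8 = 7263400370
Number of digits = 10

10 digits (base 8)


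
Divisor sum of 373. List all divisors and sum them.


Divisors of 373: 1, 373
Sum = 1 + 373 = 374

σ(373) = 374


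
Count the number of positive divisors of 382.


382 = 2^1 × 191^1
d(382) = (1+1) × (1+1) = 4

4 divisors


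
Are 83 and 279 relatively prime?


Euclidean algorithm:
279 = 3 * 83 + 30
83 = 2 * 30 + 23
30 = 1 * 23 + 7
23 = 3 * 7 + 2
7 = 3 * 2 + 1
2 = 2 * 1 + 0
GCD(83, 279) = 1

Yes, coprime (GCD = 1)


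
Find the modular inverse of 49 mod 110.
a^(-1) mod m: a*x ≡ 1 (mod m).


Use the extended Euclidean algorithm on (110, 49); each row r = 110*s + 49*t:
r=110, s=1, t=0
r=49, s=0, t=1
q=2: r=12, s=1, t=-2   [110*(1) + 49*(-2) = 12]
q=4: r=1, s=-4, t=9   [110*(-4) + 49*(9) = 1]
q=12: r=0, s=49, t=-110   [110*(49) + 49*(-110) = 0]
GCD = 1 with t = 9, so 49*(9) ≡ 1 (mod 110)
Inverse = 9 mod 110 = 9
Check: 49 * 9 = 441 ≡ 1 (mod 110)

49^(-1) ≡ 9 (mod 110)


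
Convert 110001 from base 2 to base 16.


110001 (base 2) = 49 (decimal)
49 (decimal) = 31 (base 16)


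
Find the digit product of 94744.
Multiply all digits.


9 × 4 × 7 × 4 × 4 = 4032


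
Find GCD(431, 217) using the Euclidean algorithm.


431 = 1 * 217 + 214
217 = 1 * 214 + 3
214 = 71 * 3 + 1
3 = 3 * 1 + 0
GCD = 1


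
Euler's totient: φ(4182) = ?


4182 = 2 × 3 × 17 × 41
Prime factors: 2, 3, 17, 41
φ(4182) = 4182 × (1-1/2) × (1-1/3) × (1-1/17) × (1-1/41)
= 4182 × 1/2 × 2/3 × 16/17 × 40/41 = 1280

φ(4182) = 1280


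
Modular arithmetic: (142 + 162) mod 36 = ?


142 + 162 = 304
304 mod 36 = 16


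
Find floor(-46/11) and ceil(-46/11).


-46/11 = -4.1818
floor = -5
ceil = -4

floor = -5, ceil = -4


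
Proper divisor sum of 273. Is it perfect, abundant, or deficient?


Proper divisors: 1, 3, 7, 13, 21, 39, 91
Sum = 1 + 3 + 7 + 13 + 21 + 39 + 91 = 175
175 < 273 → deficient

s(273) = 175 (deficient)


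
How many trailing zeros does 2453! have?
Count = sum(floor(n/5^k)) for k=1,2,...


floor(2453/5) = 490
floor(2453/25) = 98
floor(2453/125) = 19
floor(2453/625) = 3
Total = 610

610 trailing zeros


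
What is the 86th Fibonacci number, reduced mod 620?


F(k) mod 620 for k=1..86:
1, 1, 2, 3, 5, 8, 13, 21, 34, 55, 89, 144, 233, 377, 610, 367, 357, 104, 461, 565, 406, 351, 137, 488, 5, 493, 498, 371, 249, 0, 249, 249, 498, 127, 5, 132, 137, 269, 406, 55, 461, 516, 357, 253, 610, 243, 233, 476, 89, 565, 34, 599, 13, 612, 5, 617, 2, 619, 1, 0, 1, 1, 2, 3, 5, 8, 13, 21, 34, 55, 89, 144, 233, 377, 610, 367, 357, 104, 461, 565, 406, 351, 137, 488, 5, 493
F(86) mod 620 = 493


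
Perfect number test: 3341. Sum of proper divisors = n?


Proper divisors of 3341: 1, 13, 257
Sum = 1 + 13 + 257 = 271

No, 3341 is not perfect (271 ≠ 3341)


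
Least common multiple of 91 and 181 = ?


GCD(91, 181) = 1
LCM = 91*181/1 = 16471/1 = 16471

LCM = 16471


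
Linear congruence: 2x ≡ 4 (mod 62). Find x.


GCD(2, 62) = 2 divides 4
Divide: 1x ≡ 2 (mod 31)
x ≡ 2 (mod 31)


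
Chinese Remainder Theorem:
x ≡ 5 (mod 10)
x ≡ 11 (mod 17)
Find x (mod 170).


M = 10*17 = 170
M1 = M/10 = 17, M2 = M/17 = 10
M1^(-1) mod 10 = 3, M2^(-1) mod 17 = 12
x = 5*17*3 + 11*10*12 = 1575
1575 mod 170 = 45
Check: 45 mod 10 = 5 ✓, 45 mod 17 = 11 ✓

x ≡ 45 (mod 170)


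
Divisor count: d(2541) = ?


2541 = 3^1 × 7^1 × 11^2
d(2541) = (1+1) × (1+1) × (2+1) = 12

12 divisors


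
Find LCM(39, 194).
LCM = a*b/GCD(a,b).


GCD(39, 194) = 1
LCM = 39*194/1 = 7566/1 = 7566

LCM = 7566


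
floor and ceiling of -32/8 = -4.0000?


-32/8 = -4.0000
floor = -4
ceil = -4

floor = -4, ceil = -4


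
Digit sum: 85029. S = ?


8 + 5 + 0 + 2 + 9 = 24


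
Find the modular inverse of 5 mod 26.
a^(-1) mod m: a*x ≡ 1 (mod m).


Use the extended Euclidean algorithm on (26, 5); each row r = 26*s + 5*t:
r=26, s=1, t=0
r=5, s=0, t=1
q=5: r=1, s=1, t=-5   [26*(1) + 5*(-5) = 1]
q=5: r=0, s=-5, t=26   [26*(-5) + 5*(26) = 0]
GCD = 1 with t = -5, so 5*(-5) ≡ 1 (mod 26)
Inverse = -5 mod 26 = 21
Check: 5 * 21 = 105 ≡ 1 (mod 26)

5^(-1) ≡ 21 (mod 26)


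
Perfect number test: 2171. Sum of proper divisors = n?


Proper divisors of 2171: 1, 13, 167
Sum = 1 + 13 + 167 = 181

No, 2171 is not perfect (181 ≠ 2171)


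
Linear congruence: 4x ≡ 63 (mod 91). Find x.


GCD(4, 91) = 1, unique solution
a^(-1) mod 91 = 23
x = 23 * 63 mod 91 = 84

x ≡ 84 (mod 91)


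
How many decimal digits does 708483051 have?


708483051 has 9 digits in base 10
floor(log10(708483051)) + 1 = floor(8.8503) + 1 = 9

9 digits (base 10)


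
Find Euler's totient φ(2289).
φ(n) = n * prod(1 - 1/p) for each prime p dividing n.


2289 = 3 × 7 × 109
Prime factors: 3, 7, 109
φ(2289) = 2289 × (1-1/3) × (1-1/7) × (1-1/109)
= 2289 × 2/3 × 6/7 × 108/109 = 1296

φ(2289) = 1296


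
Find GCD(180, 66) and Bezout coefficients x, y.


Tabular extended Euclidean (each row: r = 180*s + 66*t):
r=180, s=1, t=0
r=66, s=0, t=1
q=2: r=48, s=1, t=-2   [180*(1) + 66*(-2) = 48]
q=1: r=18, s=-1, t=3   [180*(-1) + 66*(3) = 18]
q=2: r=12, s=3, t=-8   [180*(3) + 66*(-8) = 12]
q=1: r=6, s=-4, t=11   [180*(-4) + 66*(11) = 6]
q=2: r=0, s=11, t=-30   [180*(11) + 66*(-30) = 0]
GCD = 6; from the row with r=6: x=-4, y=11
Check: 180*(-4) + 66*(11) = -720 + 726 = 6

GCD = 6, x = -4, y = 11


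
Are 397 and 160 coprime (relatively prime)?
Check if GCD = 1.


Euclidean algorithm:
397 = 2 * 160 + 77
160 = 2 * 77 + 6
77 = 12 * 6 + 5
6 = 1 * 5 + 1
5 = 5 * 1 + 0
GCD(397, 160) = 1

Yes, coprime (GCD = 1)


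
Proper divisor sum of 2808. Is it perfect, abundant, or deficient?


Proper divisors: 1, 2, 3, 4, 6, 8, 9, 12, 13, 18, 24, 26, 27, 36, 39, 52, 54, 72, 78, 104, 108, 117, 156, 216, 234, 312, 351, 468, 702, 936, 1404
Sum = 1 + 2 + 3 + 4 + 6 + 8 + 9 + 12 + 13 + 18 + 24 + 26 + 27 + 36 + 39 + 52 + 54 + 72 + 78 + 104 + 108 + 117 + 156 + 216 + 234 + 312 + 351 + 468 + 702 + 936 + 1404 = 5592
5592 > 2808 → abundant

s(2808) = 5592 (abundant)


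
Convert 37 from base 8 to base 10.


37 (base 8) = 31 (decimal)
31 (decimal) = 31 (base 10)


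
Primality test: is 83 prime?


Check divisors up to sqrt(83) = 9.1104
No divisors found.
83 is prime.

Yes, 83 is prime


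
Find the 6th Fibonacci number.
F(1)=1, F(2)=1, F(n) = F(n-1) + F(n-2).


Sequence: 1, 1, 2, 3, 5, 8
F(6) = 8


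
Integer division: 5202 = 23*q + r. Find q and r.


5202 = 23 * 226 + 4
Check: 5198 + 4 = 5202

q = 226, r = 4


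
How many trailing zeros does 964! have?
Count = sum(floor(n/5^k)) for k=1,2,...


floor(964/5) = 192
floor(964/25) = 38
floor(964/125) = 7
floor(964/625) = 1
Total = 238

238 trailing zeros


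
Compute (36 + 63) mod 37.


36 + 63 = 99
99 mod 37 = 25


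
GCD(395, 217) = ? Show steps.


395 = 1 * 217 + 178
217 = 1 * 178 + 39
178 = 4 * 39 + 22
39 = 1 * 22 + 17
22 = 1 * 17 + 5
17 = 3 * 5 + 2
5 = 2 * 2 + 1
2 = 2 * 1 + 0
GCD = 1


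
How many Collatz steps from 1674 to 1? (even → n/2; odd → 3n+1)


1674 → 837 → 2512 → 1256 → 628 → 314 → 157 → 472 → 236 → 118 → 59 → 178 → 89 → 268 → 134 → 67 → 202 → 101 → 304 → 152 → 76 → 38 → 19 → 58 → 29 → 88 → 44 → 22 → 11 → 34 → 17 → 52 → 26 → 13 → 40 → 20 → 10 → 5 → 16 → 8 → 4 → 2 → 1
Total steps = 42

42 steps


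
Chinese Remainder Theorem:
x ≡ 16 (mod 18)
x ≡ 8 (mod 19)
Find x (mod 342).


M = 18*19 = 342
M1 = M/18 = 19, M2 = M/19 = 18
M1^(-1) mod 18 = 1, M2^(-1) mod 19 = 18
x = 16*19*1 + 8*18*18 = 2896
2896 mod 342 = 160
Check: 160 mod 18 = 16 ✓, 160 mod 19 = 8 ✓

x ≡ 160 (mod 342)


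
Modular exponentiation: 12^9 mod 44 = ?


12^1 mod 44 = 12
12^2 mod 44 = 12
12^3 mod 44 = 12
12^4 mod 44 = 12
12^5 mod 44 = 12
12^6 mod 44 = 12
12^7 mod 44 = 12
12^8 mod 44 = 12
12^9 mod 44 = 12


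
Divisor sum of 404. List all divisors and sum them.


Divisors of 404: 1, 2, 4, 101, 202, 404
Sum = 1 + 2 + 4 + 101 + 202 + 404 = 714

σ(404) = 714


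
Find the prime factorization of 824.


824 / 2 = 412
412 / 2 = 206
206 / 2 = 103
103 / 103 = 1
824 = 2^3 × 103


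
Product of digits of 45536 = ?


4 × 5 × 5 × 3 × 6 = 1800


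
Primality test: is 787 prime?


Check divisors up to sqrt(787) = 28.0535
No divisors found.
787 is prime.

Yes, 787 is prime


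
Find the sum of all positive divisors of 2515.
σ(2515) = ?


Divisors of 2515: 1, 5, 503, 2515
Sum = 1 + 5 + 503 + 2515 = 3024

σ(2515) = 3024


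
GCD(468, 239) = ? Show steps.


468 = 1 * 239 + 229
239 = 1 * 229 + 10
229 = 22 * 10 + 9
10 = 1 * 9 + 1
9 = 9 * 1 + 0
GCD = 1


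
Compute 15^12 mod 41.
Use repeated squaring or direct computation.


15^1 mod 41 = 15
15^2 mod 41 = 20
15^3 mod 41 = 13
15^4 mod 41 = 31
15^5 mod 41 = 14
15^6 mod 41 = 5
15^7 mod 41 = 34
15^8 mod 41 = 18
15^9 mod 41 = 24
15^10 mod 41 = 32
15^11 mod 41 = 29
15^12 mod 41 = 25


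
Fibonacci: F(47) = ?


Sequence: 1, 1, 2, 3, 5, 8, 13, 21, 34, 55, 89, 144, 233, 377, 610, 987, 1597, 2584, 4181, 6765, 10946, 17711, 28657, 46368, 75025, 121393, 196418, 317811, 514229, 832040, 1346269, 2178309, 3524578, 5702887, 9227465, 14930352, 24157817, 39088169, 63245986, 102334155, 165580141, 267914296, 433494437, 701408733, 1134903170, 1836311903, 2971215073
F(47) = 2971215073


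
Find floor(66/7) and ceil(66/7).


66/7 = 9.4286
floor = 9
ceil = 10

floor = 9, ceil = 10


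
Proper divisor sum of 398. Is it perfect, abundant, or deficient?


Proper divisors: 1, 2, 199
Sum = 1 + 2 + 199 = 202
202 < 398 → deficient

s(398) = 202 (deficient)


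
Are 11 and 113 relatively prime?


Euclidean algorithm:
113 = 10 * 11 + 3
11 = 3 * 3 + 2
3 = 1 * 2 + 1
2 = 2 * 1 + 0
GCD(11, 113) = 1

Yes, coprime (GCD = 1)


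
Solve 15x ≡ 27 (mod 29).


GCD(15, 29) = 1, unique solution
a^(-1) mod 29 = 2
x = 2 * 27 mod 29 = 25

x ≡ 25 (mod 29)


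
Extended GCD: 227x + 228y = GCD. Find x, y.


Tabular extended Euclidean (each row: r = 227*s + 228*t):
r=227, s=1, t=0
r=228, s=0, t=1
q=0: r=227, s=1, t=0   [227*(1) + 228*(0) = 227]
q=1: r=1, s=-1, t=1   [227*(-1) + 228*(1) = 1]
q=227: r=0, s=228, t=-227   [227*(228) + 228*(-227) = 0]
GCD = 1; from the row with r=1: x=-1, y=1
Check: 227*(-1) + 228*(1) = -227 + 228 = 1

GCD = 1, x = -1, y = 1


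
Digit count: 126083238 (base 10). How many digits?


126083238 has 9 digits in base 10
floor(log10(126083238)) + 1 = floor(8.1007) + 1 = 9

9 digits (base 10)


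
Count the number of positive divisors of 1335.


1335 = 3^1 × 5^1 × 89^1
d(1335) = (1+1) × (1+1) × (1+1) = 8

8 divisors


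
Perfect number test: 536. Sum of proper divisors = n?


Proper divisors of 536: 1, 2, 4, 8, 67, 134, 268
Sum = 1 + 2 + 4 + 8 + 67 + 134 + 268 = 484

No, 536 is not perfect (484 ≠ 536)


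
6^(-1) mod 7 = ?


Use the extended Euclidean algorithm on (7, 6); each row r = 7*s + 6*t:
r=7, s=1, t=0
r=6, s=0, t=1
q=1: r=1, s=1, t=-1   [7*(1) + 6*(-1) = 1]
q=6: r=0, s=-6, t=7   [7*(-6) + 6*(7) = 0]
GCD = 1 with t = -1, so 6*(-1) ≡ 1 (mod 7)
Inverse = -1 mod 7 = 6
Check: 6 * 6 = 36 ≡ 1 (mod 7)

6^(-1) ≡ 6 (mod 7)
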